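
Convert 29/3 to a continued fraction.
[9; 1, 2]

Euclidean algorithm steps:
29 = 9 × 3 + 2
3 = 1 × 2 + 1
2 = 2 × 1 + 0
Continued fraction: [9; 1, 2]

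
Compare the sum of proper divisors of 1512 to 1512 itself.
abundant

Proper divisors of 1512: sum = 1 + 2 + 3 + 4 + 6 + 7 + 8 + 9 + ... + 252 + 378 + 504 + 756 (31 divisors) = 3288
Since 3288 > 1512, 1512 is abundant.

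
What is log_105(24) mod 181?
97

Baby-step giant-step with step n = ⌈√181⌉ = 14.
Baby steps 105^j mod 181 (j:value) for j=0..13: 0:1, 1:105, 2:165, 3:130, 4:75, 5:92, 6:67, 7:157, 8:14, 9:22, 10:138, 11:10, 12:145, 13:21.
Giant-step multiplier: 105^(-14) ≡ 105^(180-14) = 105^166 ≡ 11 (mod 181).
Giant steps γ_i = 24·11^i mod 181: γ_0=24, γ_1=83, γ_2=8, γ_3=88, γ_4=63, γ_5=150, γ_6=21 (in table at j=13).
x = i·n + j = 6·14 + 13 = 97.
Check: 105^97 ≡ 24 (mod 181).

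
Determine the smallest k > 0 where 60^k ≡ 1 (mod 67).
33

67 is prime, so ord(60) divides φ(67) = 66.
Divisors of 66: 1, 2, 3, 6, 11, 22, 33, 66.
Repeated squaring: 60^1 ≡ 60, 60^2 ≡ 49, 60^4 ≡ 56, 60^8 ≡ 54, 60^16 ≡ 35, 60^32 ≡ 19, 60^64 ≡ 26 (mod 67).
Test 60^d mod 67 for each divisor d in increasing order:
60^1 ≡ 60
60^2 ≡ 49
60^3 = 60^2·60^1 ≡ 59
60^6 = 60^4·60^2 ≡ 64
60^11 = 60^8·60^2·60^1 ≡ 37
60^22 = 60^16·60^4·60^2 ≡ 29
60^33 = 60^32·60^1 ≡ 1  ← first divisor giving 1
The order is 33.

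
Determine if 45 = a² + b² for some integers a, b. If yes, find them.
3² + 6² (a=3, b=6)

Factorization: 45 = 3^2 × 5
By Fermat: n is sum of two squares iff every prime p ≡ 3 (mod 4) appears to even power.
All primes ≡ 3 (mod 4) appear to even power.
Search a = 0, 1, 2, … for 45 - a² a perfect square: first hit at a = 3: 45 - 9 = 36 = 6².
45 = 3² + 6² = 9 + 36 ✓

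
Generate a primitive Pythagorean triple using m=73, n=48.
(3025, 7008, 7633)

Euclid's formula: a = m² - n², b = 2mn, c = m² + n²
m = 73, n = 48
a = 73² - 48² = 5329 - 2304 = 3025
b = 2 × 73 × 48 = 7008
c = 73² + 48² = 5329 + 2304 = 7633
Verification: 3025² + 7008² = 9150625 + 49112064 = 58262689 = 7633² ✓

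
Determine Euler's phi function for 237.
156

237 = 3 × 79
φ(n) = n × ∏(1 - 1/p) for each prime p dividing n
φ(237) = 237 × (1 - 1/3) × (1 - 1/79) = 156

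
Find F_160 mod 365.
290

Matrix identity: Q^n = [[F_(n+1), F_n], [F_n, F_(n-1)]] with Q = [[1,1],[1,0]].
n = 160 = 10100000₂. Square-and-multiply, entries mod 365:
Q^1 = [[1,1],[1,0]]
Q^2 = (Q^1)² = [[2,1],[1,1]]
Q^5 = (Q^2)²·Q = [[8,5],[5,3]]
Q^10 = (Q^5)² = [[89,55],[55,34]]
Q^20 = (Q^10)² = [[361,195],[195,166]]
Q^40 = (Q^20)² = [[81,200],[200,246]]
Q^80 = (Q^40)² = [[206,65],[65,141]]
Q^160 = (Q^80)² = [[306,290],[290,16]]
F_160 mod 365 = Q^160[0][1] = 290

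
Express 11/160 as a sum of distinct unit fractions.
1/15 + 1/480

Greedy algorithm:
11/160: ceiling(160/11) = 15, use 1/15
1/480: ceiling(480/1) = 480, use 1/480
Result: 11/160 = 1/15 + 1/480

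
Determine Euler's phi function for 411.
272

411 = 3 × 137
φ(n) = n × ∏(1 - 1/p) for each prime p dividing n
φ(411) = 411 × (1 - 1/3) × (1 - 1/137) = 272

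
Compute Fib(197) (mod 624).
53

Matrix identity: Q^n = [[F_(n+1), F_n], [F_n, F_(n-1)]] with Q = [[1,1],[1,0]].
n = 197 = 11000101₂. Square-and-multiply, entries mod 624:
Q^1 = [[1,1],[1,0]]
Q^3 = (Q^1)²·Q = [[3,2],[2,1]]
Q^6 = (Q^3)² = [[13,8],[8,5]]
Q^12 = (Q^6)² = [[233,144],[144,89]]
Q^24 = (Q^12)² = [[145,192],[192,577]]
Q^49 = (Q^24)²·Q = [[577,481],[481,96]]
Q^98 = (Q^49)² = [[194,481],[481,337]]
Q^197 = (Q^98)²·Q = [[248,53],[53,195]]
F_197 mod 624 = Q^197[0][1] = 53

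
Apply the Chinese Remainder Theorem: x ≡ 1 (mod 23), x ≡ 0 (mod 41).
369

Using Chinese Remainder Theorem:
M = 23 × 41 = 943
M1 = 41, M2 = 23
y1 = 41^(-1) mod 23 = 9
y2 = 23^(-1) mod 41 = 25
x = (1×41×9 + 0×23×25) mod 943 = 369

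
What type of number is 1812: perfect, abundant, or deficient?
abundant

Proper divisors of 1812: sum = 1 + 2 + 3 + 4 + 6 + 12 + 151 + 302 + 453 + 604 + 906 = 2444
Since 2444 > 1812, 1812 is abundant.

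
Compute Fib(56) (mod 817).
286

Matrix identity: Q^n = [[F_(n+1), F_n], [F_n, F_(n-1)]] with Q = [[1,1],[1,0]].
n = 56 = 111000₂. Square-and-multiply, entries mod 817:
Q^1 = [[1,1],[1,0]]
Q^3 = (Q^1)²·Q = [[3,2],[2,1]]
Q^7 = (Q^3)²·Q = [[21,13],[13,8]]
Q^14 = (Q^7)² = [[610,377],[377,233]]
Q^28 = (Q^14)² = [[336,815],[815,338]]
Q^56 = (Q^28)² = [[154,286],[286,685]]
F_56 mod 817 = Q^56[0][1] = 286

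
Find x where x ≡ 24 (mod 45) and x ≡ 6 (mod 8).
294

Using Chinese Remainder Theorem:
M = 45 × 8 = 360
M1 = 8, M2 = 45
y1 = 8^(-1) mod 45 = 17
y2 = 45^(-1) mod 8 = 5
x = (24×8×17 + 6×45×5) mod 360 = 294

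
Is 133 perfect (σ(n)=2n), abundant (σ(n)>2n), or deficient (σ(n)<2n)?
deficient

Proper divisors of 133: sum = 1 + 7 + 19 = 27
Since 27 < 133, 133 is deficient.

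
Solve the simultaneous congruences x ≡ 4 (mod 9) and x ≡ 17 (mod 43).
103

Using Chinese Remainder Theorem:
M = 9 × 43 = 387
M1 = 43, M2 = 9
y1 = 43^(-1) mod 9 = 4
y2 = 9^(-1) mod 43 = 24
x = (4×43×4 + 17×9×24) mod 387 = 103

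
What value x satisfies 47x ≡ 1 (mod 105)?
38

gcd(47, 105) = 1, so the inverse exists.
Extended Euclidean algorithm on (105, 47):
105 = 2 × 47 + 11  ⟹  11 = (1)·105 + (-2)·47
47 = 4 × 11 + 3  ⟹  3 = (-4)·105 + (9)·47
11 = 3 × 3 + 2  ⟹  2 = (13)·105 + (-29)·47
3 = 1 × 2 + 1  ⟹  1 = (-17)·105 + (38)·47
So (38)·47 ≡ 1 (mod 105), i.e. 47^(-1) ≡ 38 (mod 105).
Check: 47 × 38 = 1786 ≡ 1 (mod 105)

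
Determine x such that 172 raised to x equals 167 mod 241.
217

Baby-step giant-step with step n = ⌈√241⌉ = 16.
Baby steps 172^j mod 241 (j:value) for j=0..15: 0:1, 1:172, 2:182, 3:215, 4:107, 5:88, 6:194, 7:110, 8:122, 9:17, 10:32, 11:202, 12:40, 13:132, 14:50, 15:165.
Giant-step multiplier: 172^(-16) ≡ 172^(240-16) = 172^224 ≡ 54 (mod 241).
Giant steps γ_i = 167·54^i mod 241: γ_0=167, γ_1=101, γ_2=152, γ_3=14, γ_4=33, γ_5=95, γ_6=69, γ_7=111, γ_8=210, γ_9=13, γ_10=220, γ_11=71, γ_12=219, γ_13=17 (in table at j=9).
x = i·n + j = 13·16 + 9 = 217.
Check: 172^217 ≡ 167 (mod 241).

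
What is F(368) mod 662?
379

Matrix identity: Q^n = [[F_(n+1), F_n], [F_n, F_(n-1)]] with Q = [[1,1],[1,0]].
n = 368 = 101110000₂. Square-and-multiply, entries mod 662:
Q^1 = [[1,1],[1,0]]
Q^2 = (Q^1)² = [[2,1],[1,1]]
Q^5 = (Q^2)²·Q = [[8,5],[5,3]]
Q^11 = (Q^5)²·Q = [[144,89],[89,55]]
Q^23 = (Q^11)²·Q = [[28,191],[191,499]]
Q^46 = (Q^23)² = [[193,33],[33,160]]
Q^92 = (Q^46)² = [[604,395],[395,209]]
Q^184 = (Q^92)² = [[509,65],[65,444]]
Q^368 = (Q^184)² = [[492,379],[379,113]]
F_368 mod 662 = Q^368[0][1] = 379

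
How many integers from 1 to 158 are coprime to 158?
78

158 = 2 × 79
φ(n) = n × ∏(1 - 1/p) for each prime p dividing n
φ(158) = 158 × (1 - 1/2) × (1 - 1/79) = 78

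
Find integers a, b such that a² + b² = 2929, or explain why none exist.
15² + 52² (a=15, b=52)

Factorization: 2929 = 29 × 101
By Fermat: n is sum of two squares iff every prime p ≡ 3 (mod 4) appears to even power.
All primes ≡ 3 (mod 4) appear to even power.
Search a = 0, 1, 2, … for 2929 - a² a perfect square: first hit at a = 15: 2929 - 225 = 2704 = 52².
2929 = 15² + 52² = 225 + 2704 ✓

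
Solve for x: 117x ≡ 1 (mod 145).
88

gcd(117, 145) = 1, so the inverse exists.
Extended Euclidean algorithm on (145, 117):
145 = 1 × 117 + 28  ⟹  28 = (1)·145 + (-1)·117
117 = 4 × 28 + 5  ⟹  5 = (-4)·145 + (5)·117
28 = 5 × 5 + 3  ⟹  3 = (21)·145 + (-26)·117
5 = 1 × 3 + 2  ⟹  2 = (-25)·145 + (31)·117
3 = 1 × 2 + 1  ⟹  1 = (46)·145 + (-57)·117
So (-57)·117 ≡ 1 (mod 145), i.e. 117^(-1) ≡ -57 ≡ 88 (mod 145).
Check: 117 × 88 = 10296 ≡ 1 (mod 145)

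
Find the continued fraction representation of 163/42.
[3; 1, 7, 2, 2]

Euclidean algorithm steps:
163 = 3 × 42 + 37
42 = 1 × 37 + 5
37 = 7 × 5 + 2
5 = 2 × 2 + 1
2 = 2 × 1 + 0
Continued fraction: [3; 1, 7, 2, 2]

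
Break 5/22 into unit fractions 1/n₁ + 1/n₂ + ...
1/5 + 1/37 + 1/4070

Greedy algorithm:
5/22: ceiling(22/5) = 5, use 1/5
3/110: ceiling(110/3) = 37, use 1/37
1/4070: ceiling(4070/1) = 4070, use 1/4070
Result: 5/22 = 1/5 + 1/37 + 1/4070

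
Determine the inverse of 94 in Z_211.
110

gcd(94, 211) = 1, so the inverse exists.
Extended Euclidean algorithm on (211, 94):
211 = 2 × 94 + 23  ⟹  23 = (1)·211 + (-2)·94
94 = 4 × 23 + 2  ⟹  2 = (-4)·211 + (9)·94
23 = 11 × 2 + 1  ⟹  1 = (45)·211 + (-101)·94
So (-101)·94 ≡ 1 (mod 211), i.e. 94^(-1) ≡ -101 ≡ 110 (mod 211).
Check: 94 × 110 = 10340 ≡ 1 (mod 211)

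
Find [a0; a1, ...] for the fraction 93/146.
[0; 1, 1, 1, 3, 13]

Euclidean algorithm steps:
93 = 0 × 146 + 93
146 = 1 × 93 + 53
93 = 1 × 53 + 40
53 = 1 × 40 + 13
40 = 3 × 13 + 1
13 = 13 × 1 + 0
Continued fraction: [0; 1, 1, 1, 3, 13]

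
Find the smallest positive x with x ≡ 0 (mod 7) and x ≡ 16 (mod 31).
140

Using Chinese Remainder Theorem:
M = 7 × 31 = 217
M1 = 31, M2 = 7
y1 = 31^(-1) mod 7 = 5
y2 = 7^(-1) mod 31 = 9
x = (0×31×5 + 16×7×9) mod 217 = 140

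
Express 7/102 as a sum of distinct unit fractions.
1/15 + 1/510

Greedy algorithm:
7/102: ceiling(102/7) = 15, use 1/15
1/510: ceiling(510/1) = 510, use 1/510
Result: 7/102 = 1/15 + 1/510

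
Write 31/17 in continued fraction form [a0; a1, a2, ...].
[1; 1, 4, 1, 2]

Euclidean algorithm steps:
31 = 1 × 17 + 14
17 = 1 × 14 + 3
14 = 4 × 3 + 2
3 = 1 × 2 + 1
2 = 2 × 1 + 0
Continued fraction: [1; 1, 4, 1, 2]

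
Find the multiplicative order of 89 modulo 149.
148

149 is prime, so ord(89) divides φ(149) = 148.
Divisors of 148: 1, 2, 4, 37, 74, 148.
Repeated squaring: 89^1 ≡ 89, 89^2 ≡ 24, 89^4 ≡ 129, 89^8 ≡ 102, 89^16 ≡ 123, 89^32 ≡ 80, 89^64 ≡ 142, 89^128 ≡ 49 (mod 149).
Test 89^d mod 149 for each divisor d in increasing order:
89^1 ≡ 89
89^2 ≡ 24
89^4 ≡ 129
89^37 = 89^32·89^4·89^1 ≡ 44
89^74 = 89^64·89^8·89^2 ≡ 148
89^148 = 89^128·89^16·89^4 ≡ 1  ← first divisor giving 1
The order is 148.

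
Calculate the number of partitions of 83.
23338469

p(n) counts ways to write n as a sum of positive integers (order ignored).
Euler's pentagonal recurrence: p(k) = p(k-1) + p(k-2) - p(k-5) - p(k-7) + p(k-12) + p(k-15) - ... (offsets j(3j∓1)/2, signs ++--, p(0)=1, p(<0)=0).
DP table for k = 0..82: p(0)=1, p(1)=1, p(2)=2, p(3)=3, p(4)=5, p(5)=7, p(6)=11, p(7)=15, p(8)=22, p(9)=30, p(10)=42, p(11)=56, p(12)=77, p(13)=101, p(14)=135, p(15)=176, p(16)=231, p(17)=297, p(18)=385, p(19)=490, p(20)=627, p(21)=792, p(22)=1002, p(23)=1255, p(24)=1575, p(25)=1958, p(26)=2436, p(27)=3010, p(28)=3718, p(29)=4565, p(30)=5604, p(31)=6842, p(32)=8349, p(33)=10143, p(34)=12310, p(35)=14883, p(36)=17977, p(37)=21637, p(38)=26015, p(39)=31185, p(40)=37338, p(41)=44583, p(42)=53174, p(43)=63261, p(44)=75175, p(45)=89134, p(46)=105558, p(47)=124754, p(48)=147273, p(49)=173525, p(50)=204226, p(51)=239943, p(52)=281589, p(53)=329931, p(54)=386155, p(55)=451276, p(56)=526823, p(57)=614154, p(58)=715220, p(59)=831820, p(60)=966467, p(61)=1121505, p(62)=1300156, p(63)=1505499, p(64)=1741630, p(65)=2012558, p(66)=2323520, p(67)=2679689, p(68)=3087735, p(69)=3554345, p(70)=4087968, p(71)=4697205, p(72)=5392783, p(73)=6185689, p(74)=7089500, p(75)=8118264, p(76)=9289091, p(77)=10619863, p(78)=12132164, p(79)=13848650, p(80)=15796476, p(81)=18004327, p(82)=20506255.
Final step: p(83) = p(82) + p(81) - p(78) - p(76) + p(71) + p(68) - p(61) - p(57) + p(48) + p(43) - p(32) - p(26) + p(13) + p(6)
= 20506255 + 18004327 - 12132164 - 9289091 + 4697205 + 3087735 - 1121505 - 614154 + 147273 + 63261 - 8349 - 2436 + 101 + 11
= 23338469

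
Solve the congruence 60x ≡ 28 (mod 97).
x ≡ 91 (mod 97)

gcd(60, 97) = 1, which divides 28, so solutions exist.
Find 60^(-1) mod 97 by the extended Euclidean algorithm:
97 = 1 × 60 + 37  ⟹  37 = (1)·97 + (-1)·60
60 = 1 × 37 + 23  ⟹  23 = (-1)·97 + (2)·60
37 = 1 × 23 + 14  ⟹  14 = (2)·97 + (-3)·60
23 = 1 × 14 + 9  ⟹  9 = (-3)·97 + (5)·60
14 = 1 × 9 + 5  ⟹  5 = (5)·97 + (-8)·60
9 = 1 × 5 + 4  ⟹  4 = (-8)·97 + (13)·60
5 = 1 × 4 + 1  ⟹  1 = (13)·97 + (-21)·60
So (-21)·60 ≡ 1 (mod 97), i.e. 60^(-1) ≡ -21 ≡ 76 (mod 97).
x ≡ 76 × 28 = 2128 ≡ 91 (mod 97).
Check: 60 × 91 = 5460 ≡ 28 (mod 97).
Unique solution: x ≡ 91 (mod 97)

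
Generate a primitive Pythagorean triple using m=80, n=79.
(159, 12640, 12641)

Euclid's formula: a = m² - n², b = 2mn, c = m² + n²
m = 80, n = 79
a = 80² - 79² = 6400 - 6241 = 159
b = 2 × 80 × 79 = 12640
c = 80² + 79² = 6400 + 6241 = 12641
Verification: 159² + 12640² = 25281 + 159769600 = 159794881 = 12641² ✓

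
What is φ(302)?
150

302 = 2 × 151
φ(n) = n × ∏(1 - 1/p) for each prime p dividing n
φ(302) = 302 × (1 - 1/2) × (1 - 1/151) = 150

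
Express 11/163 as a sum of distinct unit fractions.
1/15 + 1/1223 + 1/2990235

Greedy algorithm:
11/163: ceiling(163/11) = 15, use 1/15
2/2445: ceiling(2445/2) = 1223, use 1/1223
1/2990235: ceiling(2990235/1) = 2990235, use 1/2990235
Result: 11/163 = 1/15 + 1/1223 + 1/2990235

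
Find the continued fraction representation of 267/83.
[3; 4, 1, 1, 1, 1, 3]

Euclidean algorithm steps:
267 = 3 × 83 + 18
83 = 4 × 18 + 11
18 = 1 × 11 + 7
11 = 1 × 7 + 4
7 = 1 × 4 + 3
4 = 1 × 3 + 1
3 = 3 × 1 + 0
Continued fraction: [3; 4, 1, 1, 1, 1, 3]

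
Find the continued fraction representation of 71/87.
[0; 1, 4, 2, 3, 2]

Euclidean algorithm steps:
71 = 0 × 87 + 71
87 = 1 × 71 + 16
71 = 4 × 16 + 7
16 = 2 × 7 + 2
7 = 3 × 2 + 1
2 = 2 × 1 + 0
Continued fraction: [0; 1, 4, 2, 3, 2]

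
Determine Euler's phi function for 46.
22

46 = 2 × 23
φ(n) = n × ∏(1 - 1/p) for each prime p dividing n
φ(46) = 46 × (1 - 1/2) × (1 - 1/23) = 22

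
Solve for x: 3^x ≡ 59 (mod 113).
71

Baby-step giant-step with step n = ⌈√113⌉ = 11.
Baby steps 3^j mod 113 (j:value) for j=0..10: 0:1, 1:3, 2:9, 3:27, 4:81, 5:17, 6:51, 7:40, 8:7, 9:21, 10:63.
Giant-step multiplier: 3^(-11) ≡ 3^(112-11) = 3^101 ≡ 58 (mod 113).
Giant steps γ_i = 59·58^i mod 113: γ_0=59, γ_1=32, γ_2=48, γ_3=72, γ_4=108, γ_5=49, γ_6=17 (in table at j=5).
x = i·n + j = 6·11 + 5 = 71.
Check: 3^71 ≡ 59 (mod 113).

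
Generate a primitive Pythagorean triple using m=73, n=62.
(1485, 9052, 9173)

Euclid's formula: a = m² - n², b = 2mn, c = m² + n²
m = 73, n = 62
a = 73² - 62² = 5329 - 3844 = 1485
b = 2 × 73 × 62 = 9052
c = 73² + 62² = 5329 + 3844 = 9173
Verification: 1485² + 9052² = 2205225 + 81938704 = 84143929 = 9173² ✓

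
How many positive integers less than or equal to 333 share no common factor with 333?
216

333 = 3^2 × 37
φ(n) = n × ∏(1 - 1/p) for each prime p dividing n
φ(333) = 333 × (1 - 1/3) × (1 - 1/37) = 216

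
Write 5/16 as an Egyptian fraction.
1/4 + 1/16

Greedy algorithm:
5/16: ceiling(16/5) = 4, use 1/4
1/16: ceiling(16/1) = 16, use 1/16
Result: 5/16 = 1/4 + 1/16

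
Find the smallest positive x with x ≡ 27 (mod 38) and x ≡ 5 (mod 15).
65

Using Chinese Remainder Theorem:
M = 38 × 15 = 570
M1 = 15, M2 = 38
y1 = 15^(-1) mod 38 = 33
y2 = 38^(-1) mod 15 = 2
x = (27×15×33 + 5×38×2) mod 570 = 65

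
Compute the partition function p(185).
1071823774337

p(n) counts ways to write n as a sum of positive integers (order ignored).
Euler's pentagonal recurrence: p(k) = p(k-1) + p(k-2) - p(k-5) - p(k-7) + p(k-12) + p(k-15) - ... (offsets j(3j∓1)/2, signs ++--, p(0)=1, p(<0)=0).
DP table for k = 0..184: p(0)=1, p(1)=1, p(2)=2, p(3)=3, p(4)=5, p(5)=7, p(6)=11, p(7)=15, p(8)=22, p(9)=30, p(10)=42, p(11)=56, p(12)=77, p(13)=101, p(14)=135, p(15)=176, p(16)=231, p(17)=297, p(18)=385, p(19)=490, p(20)=627, p(21)=792, p(22)=1002, p(23)=1255, p(24)=1575, p(25)=1958, p(26)=2436, p(27)=3010, p(28)=3718, p(29)=4565, p(30)=5604, p(31)=6842, p(32)=8349, p(33)=10143, p(34)=12310, p(35)=14883, p(36)=17977, p(37)=21637, p(38)=26015, p(39)=31185, p(40)=37338, p(41)=44583, p(42)=53174, p(43)=63261, p(44)=75175, p(45)=89134, p(46)=105558, p(47)=124754, p(48)=147273, p(49)=173525, p(50)=204226, p(51)=239943, p(52)=281589, p(53)=329931, p(54)=386155, p(55)=451276, p(56)=526823, p(57)=614154, p(58)=715220, p(59)=831820, p(60)=966467, p(61)=1121505, p(62)=1300156, p(63)=1505499, p(64)=1741630, p(65)=2012558, p(66)=2323520, p(67)=2679689, p(68)=3087735, p(69)=3554345, p(70)=4087968, p(71)=4697205, p(72)=5392783, p(73)=6185689, p(74)=7089500, p(75)=8118264, p(76)=9289091, p(77)=10619863, p(78)=12132164, p(79)=13848650, p(80)=15796476, p(81)=18004327, p(82)=20506255, p(83)=23338469, p(84)=26543660, p(85)=30167357, p(86)=34262962, p(87)=38887673, p(88)=44108109, p(89)=49995925, p(90)=56634173, p(91)=64112359, p(92)=72533807, p(93)=82010177, p(94)=92669720, p(95)=104651419, p(96)=118114304, p(97)=133230930, p(98)=150198136, p(99)=169229875, p(100)=190569292, p(101)=214481126, p(102)=241265379, p(103)=271248950, p(104)=304801365, p(105)=342325709, p(106)=384276336, p(107)=431149389, p(108)=483502844, p(109)=541946240, p(110)=607163746, p(111)=679903203, p(112)=761002156, p(113)=851376628, p(114)=952050665, p(115)=1064144451, p(116)=1188908248, p(117)=1327710076, p(118)=1482074143, p(119)=1653668665, p(120)=1844349560, p(121)=2056148051, p(122)=2291320912, p(123)=2552338241, p(124)=2841940500, p(125)=3163127352, p(126)=3519222692, p(127)=3913864295, p(128)=4351078600, p(129)=4835271870, p(130)=5371315400, p(131)=5964539504, p(132)=6620830889, p(133)=7346629512, p(134)=8149040695, p(135)=9035836076, p(136)=10015581680, p(137)=11097645016, p(138)=12292341831, p(139)=13610949895, p(140)=15065878135, p(141)=16670689208, p(142)=18440293320, p(143)=20390982757, p(144)=22540654445, p(145)=24908858009, p(146)=27517052599, p(147)=30388671978, p(148)=33549419497, p(149)=37027355200, p(150)=40853235313, p(151)=45060624582, p(152)=49686288421, p(153)=54770336324, p(154)=60356673280, p(155)=66493182097, p(156)=73232243759, p(157)=80630964769, p(158)=88751778802, p(159)=97662728555, p(160)=107438159466, p(161)=118159068427, p(162)=129913904637, p(163)=142798995930, p(164)=156919475295, p(165)=172389800255, p(166)=189334822579, p(167)=207890420102, p(168)=228204732751, p(169)=250438925115, p(170)=274768617130, p(171)=301384802048, p(172)=330495499613, p(173)=362326859895, p(174)=397125074750, p(175)=435157697830, p(176)=476715857290, p(177)=522115831195, p(178)=571701605655, p(179)=625846753120, p(180)=684957390936, p(181)=749474411781, p(182)=819876908323, p(183)=896684817527, p(184)=980462880430.
Final step: p(185) = p(184) + p(183) - p(180) - p(178) + p(173) + p(170) - p(163) - p(159) + p(150) + p(145) - p(134) - p(128) + p(115) + p(108) - p(93) - p(85) + p(68) + p(59) - p(40) - p(30) + p(9)
= 980462880430 + 896684817527 - 684957390936 - 571701605655 + 362326859895 + 274768617130 - 142798995930 - 97662728555 + 40853235313 + 24908858009 - 8149040695 - 4351078600 + 1064144451 + 483502844 - 82010177 - 30167357 + 3087735 + 831820 - 37338 - 5604 + 30
= 1071823774337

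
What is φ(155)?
120

155 = 5 × 31
φ(n) = n × ∏(1 - 1/p) for each prime p dividing n
φ(155) = 155 × (1 - 1/5) × (1 - 1/31) = 120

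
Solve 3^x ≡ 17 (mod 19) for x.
16

Baby-step giant-step with step n = ⌈√19⌉ = 5.
Baby steps 3^j mod 19 (j:value) for j=0..4: 0:1, 1:3, 2:9, 3:8, 4:5.
Giant-step multiplier: 3^(-5) ≡ 3^(18-5) = 3^13 ≡ 14 (mod 19).
Giant steps γ_i = 17·14^i mod 19: γ_0=17, γ_1=10, γ_2=7, γ_3=3 (in table at j=1).
x = i·n + j = 3·5 + 1 = 16.
Check: 3^16 ≡ 17 (mod 19).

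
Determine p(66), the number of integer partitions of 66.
2323520

p(n) counts ways to write n as a sum of positive integers (order ignored).
Euler's pentagonal recurrence: p(k) = p(k-1) + p(k-2) - p(k-5) - p(k-7) + p(k-12) + p(k-15) - ... (offsets j(3j∓1)/2, signs ++--, p(0)=1, p(<0)=0).
DP table for k = 0..65: p(0)=1, p(1)=1, p(2)=2, p(3)=3, p(4)=5, p(5)=7, p(6)=11, p(7)=15, p(8)=22, p(9)=30, p(10)=42, p(11)=56, p(12)=77, p(13)=101, p(14)=135, p(15)=176, p(16)=231, p(17)=297, p(18)=385, p(19)=490, p(20)=627, p(21)=792, p(22)=1002, p(23)=1255, p(24)=1575, p(25)=1958, p(26)=2436, p(27)=3010, p(28)=3718, p(29)=4565, p(30)=5604, p(31)=6842, p(32)=8349, p(33)=10143, p(34)=12310, p(35)=14883, p(36)=17977, p(37)=21637, p(38)=26015, p(39)=31185, p(40)=37338, p(41)=44583, p(42)=53174, p(43)=63261, p(44)=75175, p(45)=89134, p(46)=105558, p(47)=124754, p(48)=147273, p(49)=173525, p(50)=204226, p(51)=239943, p(52)=281589, p(53)=329931, p(54)=386155, p(55)=451276, p(56)=526823, p(57)=614154, p(58)=715220, p(59)=831820, p(60)=966467, p(61)=1121505, p(62)=1300156, p(63)=1505499, p(64)=1741630, p(65)=2012558.
Final step: p(66) = p(65) + p(64) - p(61) - p(59) + p(54) + p(51) - p(44) - p(40) + p(31) + p(26) - p(15) - p(9)
= 2012558 + 1741630 - 1121505 - 831820 + 386155 + 239943 - 75175 - 37338 + 6842 + 2436 - 176 - 30
= 2323520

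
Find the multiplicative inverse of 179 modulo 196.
23

gcd(179, 196) = 1, so the inverse exists.
Extended Euclidean algorithm on (196, 179):
196 = 1 × 179 + 17  ⟹  17 = (1)·196 + (-1)·179
179 = 10 × 17 + 9  ⟹  9 = (-10)·196 + (11)·179
17 = 1 × 9 + 8  ⟹  8 = (11)·196 + (-12)·179
9 = 1 × 8 + 1  ⟹  1 = (-21)·196 + (23)·179
So (23)·179 ≡ 1 (mod 196), i.e. 179^(-1) ≡ 23 (mod 196).
Check: 179 × 23 = 4117 ≡ 1 (mod 196)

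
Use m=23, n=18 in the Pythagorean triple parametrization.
(205, 828, 853)

Euclid's formula: a = m² - n², b = 2mn, c = m² + n²
m = 23, n = 18
a = 23² - 18² = 529 - 324 = 205
b = 2 × 23 × 18 = 828
c = 23² + 18² = 529 + 324 = 853
Verification: 205² + 828² = 42025 + 685584 = 727609 = 853² ✓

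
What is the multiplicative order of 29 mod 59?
29

59 is prime, so ord(29) divides φ(59) = 58.
Divisors of 58: 1, 2, 29, 58.
Repeated squaring: 29^1 ≡ 29, 29^2 ≡ 15, 29^4 ≡ 48, 29^8 ≡ 3, 29^16 ≡ 9, 29^32 ≡ 22 (mod 59).
Test 29^d mod 59 for each divisor d in increasing order:
29^1 ≡ 29
29^2 ≡ 15
29^29 = 29^16·29^8·29^4·29^1 ≡ 1  ← first divisor giving 1
The order is 29.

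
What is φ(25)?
20

25 = 5^2
φ(n) = n × ∏(1 - 1/p) for each prime p dividing n
φ(25) = 25 × (1 - 1/5) = 20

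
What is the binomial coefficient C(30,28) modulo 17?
10

Using Lucas' theorem:
Write n=30 and k=28 in base 17:
n in base 17: [1, 13]
k in base 17: [1, 11]
C(30,28) mod 17 = ∏ C(n_i, k_i) mod 17
Digit binomials (mod 17): C(1,1) = 1; C(13,11) = 78 ≡ 10
Product: 1 × 10 = 10 ≡ 10 (mod 17)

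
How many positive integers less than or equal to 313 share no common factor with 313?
312

313 = 313
φ(n) = n × ∏(1 - 1/p) for each prime p dividing n
φ(313) = 313 × (1 - 1/313) = 312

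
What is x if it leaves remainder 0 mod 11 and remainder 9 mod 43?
396

Using Chinese Remainder Theorem:
M = 11 × 43 = 473
M1 = 43, M2 = 11
y1 = 43^(-1) mod 11 = 10
y2 = 11^(-1) mod 43 = 4
x = (0×43×10 + 9×11×4) mod 473 = 396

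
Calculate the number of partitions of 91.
64112359

p(n) counts ways to write n as a sum of positive integers (order ignored).
Euler's pentagonal recurrence: p(k) = p(k-1) + p(k-2) - p(k-5) - p(k-7) + p(k-12) + p(k-15) - ... (offsets j(3j∓1)/2, signs ++--, p(0)=1, p(<0)=0).
DP table for k = 0..90: p(0)=1, p(1)=1, p(2)=2, p(3)=3, p(4)=5, p(5)=7, p(6)=11, p(7)=15, p(8)=22, p(9)=30, p(10)=42, p(11)=56, p(12)=77, p(13)=101, p(14)=135, p(15)=176, p(16)=231, p(17)=297, p(18)=385, p(19)=490, p(20)=627, p(21)=792, p(22)=1002, p(23)=1255, p(24)=1575, p(25)=1958, p(26)=2436, p(27)=3010, p(28)=3718, p(29)=4565, p(30)=5604, p(31)=6842, p(32)=8349, p(33)=10143, p(34)=12310, p(35)=14883, p(36)=17977, p(37)=21637, p(38)=26015, p(39)=31185, p(40)=37338, p(41)=44583, p(42)=53174, p(43)=63261, p(44)=75175, p(45)=89134, p(46)=105558, p(47)=124754, p(48)=147273, p(49)=173525, p(50)=204226, p(51)=239943, p(52)=281589, p(53)=329931, p(54)=386155, p(55)=451276, p(56)=526823, p(57)=614154, p(58)=715220, p(59)=831820, p(60)=966467, p(61)=1121505, p(62)=1300156, p(63)=1505499, p(64)=1741630, p(65)=2012558, p(66)=2323520, p(67)=2679689, p(68)=3087735, p(69)=3554345, p(70)=4087968, p(71)=4697205, p(72)=5392783, p(73)=6185689, p(74)=7089500, p(75)=8118264, p(76)=9289091, p(77)=10619863, p(78)=12132164, p(79)=13848650, p(80)=15796476, p(81)=18004327, p(82)=20506255, p(83)=23338469, p(84)=26543660, p(85)=30167357, p(86)=34262962, p(87)=38887673, p(88)=44108109, p(89)=49995925, p(90)=56634173.
Final step: p(91) = p(90) + p(89) - p(86) - p(84) + p(79) + p(76) - p(69) - p(65) + p(56) + p(51) - p(40) - p(34) + p(21) + p(14)
= 56634173 + 49995925 - 34262962 - 26543660 + 13848650 + 9289091 - 3554345 - 2012558 + 526823 + 239943 - 37338 - 12310 + 792 + 135
= 64112359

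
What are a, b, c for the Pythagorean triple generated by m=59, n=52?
(777, 6136, 6185)

Euclid's formula: a = m² - n², b = 2mn, c = m² + n²
m = 59, n = 52
a = 59² - 52² = 3481 - 2704 = 777
b = 2 × 59 × 52 = 6136
c = 59² + 52² = 3481 + 2704 = 6185
Verification: 777² + 6136² = 603729 + 37650496 = 38254225 = 6185² ✓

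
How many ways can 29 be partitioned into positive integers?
4565

p(n) counts ways to write n as a sum of positive integers (order ignored).
Euler's pentagonal recurrence: p(k) = p(k-1) + p(k-2) - p(k-5) - p(k-7) + p(k-12) + p(k-15) - ... (offsets j(3j∓1)/2, signs ++--, p(0)=1, p(<0)=0).
DP table for k = 0..28: p(0)=1, p(1)=1, p(2)=2, p(3)=3, p(4)=5, p(5)=7, p(6)=11, p(7)=15, p(8)=22, p(9)=30, p(10)=42, p(11)=56, p(12)=77, p(13)=101, p(14)=135, p(15)=176, p(16)=231, p(17)=297, p(18)=385, p(19)=490, p(20)=627, p(21)=792, p(22)=1002, p(23)=1255, p(24)=1575, p(25)=1958, p(26)=2436, p(27)=3010, p(28)=3718.
Final step: p(29) = p(28) + p(27) - p(24) - p(22) + p(17) + p(14) - p(7) - p(3)
= 3718 + 3010 - 1575 - 1002 + 297 + 135 - 15 - 3
= 4565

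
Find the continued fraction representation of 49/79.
[0; 1, 1, 1, 1, 1, 2, 1, 2]

Euclidean algorithm steps:
49 = 0 × 79 + 49
79 = 1 × 49 + 30
49 = 1 × 30 + 19
30 = 1 × 19 + 11
19 = 1 × 11 + 8
11 = 1 × 8 + 3
8 = 2 × 3 + 2
3 = 1 × 2 + 1
2 = 2 × 1 + 0
Continued fraction: [0; 1, 1, 1, 1, 1, 2, 1, 2]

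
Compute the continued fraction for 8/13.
[0; 1, 1, 1, 1, 2]

Euclidean algorithm steps:
8 = 0 × 13 + 8
13 = 1 × 8 + 5
8 = 1 × 5 + 3
5 = 1 × 3 + 2
3 = 1 × 2 + 1
2 = 2 × 1 + 0
Continued fraction: [0; 1, 1, 1, 1, 2]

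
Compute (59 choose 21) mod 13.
0

Using Lucas' theorem:
Write n=59 and k=21 in base 13:
n in base 13: [4, 7]
k in base 13: [1, 8]
C(59,21) mod 13 = ∏ C(n_i, k_i) mod 13
Digit binomials (mod 13): C(4,1) = 4; C(7,8) = 0 (k_i > n_i)
Product: 4 × 0 = 0 ≡ 0 (mod 13)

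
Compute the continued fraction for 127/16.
[7; 1, 15]

Euclidean algorithm steps:
127 = 7 × 16 + 15
16 = 1 × 15 + 1
15 = 15 × 1 + 0
Continued fraction: [7; 1, 15]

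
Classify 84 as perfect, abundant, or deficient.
abundant

Proper divisors of 84: sum = 1 + 2 + 3 + 4 + 6 + 7 + 12 + 14 + 21 + 28 + 42 = 140
Since 140 > 84, 84 is abundant.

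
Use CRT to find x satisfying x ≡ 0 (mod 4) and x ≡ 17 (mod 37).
128

Using Chinese Remainder Theorem:
M = 4 × 37 = 148
M1 = 37, M2 = 4
y1 = 37^(-1) mod 4 = 1
y2 = 4^(-1) mod 37 = 28
x = (0×37×1 + 17×4×28) mod 148 = 128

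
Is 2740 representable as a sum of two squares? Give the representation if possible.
6² + 52² (a=6, b=52)

Factorization: 2740 = 2^2 × 5 × 137
By Fermat: n is sum of two squares iff every prime p ≡ 3 (mod 4) appears to even power.
All primes ≡ 3 (mod 4) appear to even power.
Search a = 0, 1, 2, … for 2740 - a² a perfect square: first hit at a = 6: 2740 - 36 = 2704 = 52².
2740 = 6² + 52² = 36 + 2704 ✓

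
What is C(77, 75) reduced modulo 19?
0

Using Lucas' theorem:
Write n=77 and k=75 in base 19:
n in base 19: [4, 1]
k in base 19: [3, 18]
C(77,75) mod 19 = ∏ C(n_i, k_i) mod 19
Digit binomials (mod 19): C(4,3) = 4; C(1,18) = 0 (k_i > n_i)
Product: 4 × 0 = 0 ≡ 0 (mod 19)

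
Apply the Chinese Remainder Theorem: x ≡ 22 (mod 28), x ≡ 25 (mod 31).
862

Using Chinese Remainder Theorem:
M = 28 × 31 = 868
M1 = 31, M2 = 28
y1 = 31^(-1) mod 28 = 19
y2 = 28^(-1) mod 31 = 10
x = (22×31×19 + 25×28×10) mod 868 = 862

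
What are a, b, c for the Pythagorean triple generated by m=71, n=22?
(4557, 3124, 5525)

Euclid's formula: a = m² - n², b = 2mn, c = m² + n²
m = 71, n = 22
a = 71² - 22² = 5041 - 484 = 4557
b = 2 × 71 × 22 = 3124
c = 71² + 22² = 5041 + 484 = 5525
Verification: 4557² + 3124² = 20766249 + 9759376 = 30525625 = 5525² ✓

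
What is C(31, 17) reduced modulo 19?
0

Using Lucas' theorem:
Write n=31 and k=17 in base 19:
n in base 19: [1, 12]
k in base 19: [0, 17]
C(31,17) mod 19 = ∏ C(n_i, k_i) mod 19
Digit binomials (mod 19): C(1,0) = 1; C(12,17) = 0 (k_i > n_i)
Product: 1 × 0 = 0 ≡ 0 (mod 19)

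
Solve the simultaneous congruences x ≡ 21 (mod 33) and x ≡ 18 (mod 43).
1308

Using Chinese Remainder Theorem:
M = 33 × 43 = 1419
M1 = 43, M2 = 33
y1 = 43^(-1) mod 33 = 10
y2 = 33^(-1) mod 43 = 30
x = (21×43×10 + 18×33×30) mod 1419 = 1308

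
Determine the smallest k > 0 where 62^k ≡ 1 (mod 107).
53

107 is prime, so ord(62) divides φ(107) = 106.
Divisors of 106: 1, 2, 53, 106.
Repeated squaring: 62^1 ≡ 62, 62^2 ≡ 99, 62^4 ≡ 64, 62^8 ≡ 30, 62^16 ≡ 44, 62^32 ≡ 10, 62^64 ≡ 100 (mod 107).
Test 62^d mod 107 for each divisor d in increasing order:
62^1 ≡ 62
62^2 ≡ 99
62^53 = 62^32·62^16·62^4·62^1 ≡ 1  ← first divisor giving 1
The order is 53.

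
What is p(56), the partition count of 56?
526823

p(n) counts ways to write n as a sum of positive integers (order ignored).
Euler's pentagonal recurrence: p(k) = p(k-1) + p(k-2) - p(k-5) - p(k-7) + p(k-12) + p(k-15) - ... (offsets j(3j∓1)/2, signs ++--, p(0)=1, p(<0)=0).
DP table for k = 0..55: p(0)=1, p(1)=1, p(2)=2, p(3)=3, p(4)=5, p(5)=7, p(6)=11, p(7)=15, p(8)=22, p(9)=30, p(10)=42, p(11)=56, p(12)=77, p(13)=101, p(14)=135, p(15)=176, p(16)=231, p(17)=297, p(18)=385, p(19)=490, p(20)=627, p(21)=792, p(22)=1002, p(23)=1255, p(24)=1575, p(25)=1958, p(26)=2436, p(27)=3010, p(28)=3718, p(29)=4565, p(30)=5604, p(31)=6842, p(32)=8349, p(33)=10143, p(34)=12310, p(35)=14883, p(36)=17977, p(37)=21637, p(38)=26015, p(39)=31185, p(40)=37338, p(41)=44583, p(42)=53174, p(43)=63261, p(44)=75175, p(45)=89134, p(46)=105558, p(47)=124754, p(48)=147273, p(49)=173525, p(50)=204226, p(51)=239943, p(52)=281589, p(53)=329931, p(54)=386155, p(55)=451276.
Final step: p(56) = p(55) + p(54) - p(51) - p(49) + p(44) + p(41) - p(34) - p(30) + p(21) + p(16) - p(5)
= 451276 + 386155 - 239943 - 173525 + 75175 + 44583 - 12310 - 5604 + 792 + 231 - 7
= 526823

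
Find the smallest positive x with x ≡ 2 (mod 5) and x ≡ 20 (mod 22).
42

Using Chinese Remainder Theorem:
M = 5 × 22 = 110
M1 = 22, M2 = 5
y1 = 22^(-1) mod 5 = 3
y2 = 5^(-1) mod 22 = 9
x = (2×22×3 + 20×5×9) mod 110 = 42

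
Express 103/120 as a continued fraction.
[0; 1, 6, 17]

Euclidean algorithm steps:
103 = 0 × 120 + 103
120 = 1 × 103 + 17
103 = 6 × 17 + 1
17 = 17 × 1 + 0
Continued fraction: [0; 1, 6, 17]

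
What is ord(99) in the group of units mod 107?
53

107 is prime, so ord(99) divides φ(107) = 106.
Divisors of 106: 1, 2, 53, 106.
Repeated squaring: 99^1 ≡ 99, 99^2 ≡ 64, 99^4 ≡ 30, 99^8 ≡ 44, 99^16 ≡ 10, 99^32 ≡ 100, 99^64 ≡ 49 (mod 107).
Test 99^d mod 107 for each divisor d in increasing order:
99^1 ≡ 99
99^2 ≡ 64
99^53 = 99^32·99^16·99^4·99^1 ≡ 1  ← first divisor giving 1
The order is 53.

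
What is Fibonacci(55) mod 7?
6

Matrix identity: Q^n = [[F_(n+1), F_n], [F_n, F_(n-1)]] with Q = [[1,1],[1,0]].
n = 55 = 110111₂. Square-and-multiply, entries mod 7:
Q^1 = [[1,1],[1,0]]
Q^3 = (Q^1)²·Q = [[3,2],[2,1]]
Q^6 = (Q^3)² = [[6,1],[1,5]]
Q^13 = (Q^6)²·Q = [[6,2],[2,4]]
Q^27 = (Q^13)²·Q = [[4,5],[5,6]]
Q^55 = (Q^27)²·Q = [[0,6],[6,1]]
F_55 mod 7 = Q^55[0][1] = 6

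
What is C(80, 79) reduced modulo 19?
4

Using Lucas' theorem:
Write n=80 and k=79 in base 19:
n in base 19: [4, 4]
k in base 19: [4, 3]
C(80,79) mod 19 = ∏ C(n_i, k_i) mod 19
Digit binomials (mod 19): C(4,4) = 1; C(4,3) = 4
Product: 1 × 4 = 4 ≡ 4 (mod 19)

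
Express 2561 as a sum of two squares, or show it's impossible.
25² + 44² (a=25, b=44)

Factorization: 2561 = 13 × 197
By Fermat: n is sum of two squares iff every prime p ≡ 3 (mod 4) appears to even power.
All primes ≡ 3 (mod 4) appear to even power.
Search a = 0, 1, 2, … for 2561 - a² a perfect square: first hit at a = 25: 2561 - 625 = 1936 = 44².
2561 = 25² + 44² = 625 + 1936 ✓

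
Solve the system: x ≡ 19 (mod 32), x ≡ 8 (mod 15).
83

Using Chinese Remainder Theorem:
M = 32 × 15 = 480
M1 = 15, M2 = 32
y1 = 15^(-1) mod 32 = 15
y2 = 32^(-1) mod 15 = 8
x = (19×15×15 + 8×32×8) mod 480 = 83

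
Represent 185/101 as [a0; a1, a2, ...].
[1; 1, 4, 1, 16]

Euclidean algorithm steps:
185 = 1 × 101 + 84
101 = 1 × 84 + 17
84 = 4 × 17 + 16
17 = 1 × 16 + 1
16 = 16 × 1 + 0
Continued fraction: [1; 1, 4, 1, 16]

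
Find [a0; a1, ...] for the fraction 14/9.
[1; 1, 1, 4]

Euclidean algorithm steps:
14 = 1 × 9 + 5
9 = 1 × 5 + 4
5 = 1 × 4 + 1
4 = 4 × 1 + 0
Continued fraction: [1; 1, 1, 4]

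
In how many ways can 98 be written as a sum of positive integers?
150198136

p(n) counts ways to write n as a sum of positive integers (order ignored).
Euler's pentagonal recurrence: p(k) = p(k-1) + p(k-2) - p(k-5) - p(k-7) + p(k-12) + p(k-15) - ... (offsets j(3j∓1)/2, signs ++--, p(0)=1, p(<0)=0).
DP table for k = 0..97: p(0)=1, p(1)=1, p(2)=2, p(3)=3, p(4)=5, p(5)=7, p(6)=11, p(7)=15, p(8)=22, p(9)=30, p(10)=42, p(11)=56, p(12)=77, p(13)=101, p(14)=135, p(15)=176, p(16)=231, p(17)=297, p(18)=385, p(19)=490, p(20)=627, p(21)=792, p(22)=1002, p(23)=1255, p(24)=1575, p(25)=1958, p(26)=2436, p(27)=3010, p(28)=3718, p(29)=4565, p(30)=5604, p(31)=6842, p(32)=8349, p(33)=10143, p(34)=12310, p(35)=14883, p(36)=17977, p(37)=21637, p(38)=26015, p(39)=31185, p(40)=37338, p(41)=44583, p(42)=53174, p(43)=63261, p(44)=75175, p(45)=89134, p(46)=105558, p(47)=124754, p(48)=147273, p(49)=173525, p(50)=204226, p(51)=239943, p(52)=281589, p(53)=329931, p(54)=386155, p(55)=451276, p(56)=526823, p(57)=614154, p(58)=715220, p(59)=831820, p(60)=966467, p(61)=1121505, p(62)=1300156, p(63)=1505499, p(64)=1741630, p(65)=2012558, p(66)=2323520, p(67)=2679689, p(68)=3087735, p(69)=3554345, p(70)=4087968, p(71)=4697205, p(72)=5392783, p(73)=6185689, p(74)=7089500, p(75)=8118264, p(76)=9289091, p(77)=10619863, p(78)=12132164, p(79)=13848650, p(80)=15796476, p(81)=18004327, p(82)=20506255, p(83)=23338469, p(84)=26543660, p(85)=30167357, p(86)=34262962, p(87)=38887673, p(88)=44108109, p(89)=49995925, p(90)=56634173, p(91)=64112359, p(92)=72533807, p(93)=82010177, p(94)=92669720, p(95)=104651419, p(96)=118114304, p(97)=133230930.
Final step: p(98) = p(97) + p(96) - p(93) - p(91) + p(86) + p(83) - p(76) - p(72) + p(63) + p(58) - p(47) - p(41) + p(28) + p(21) - p(6)
= 133230930 + 118114304 - 82010177 - 64112359 + 34262962 + 23338469 - 9289091 - 5392783 + 1505499 + 715220 - 124754 - 44583 + 3718 + 792 - 11
= 150198136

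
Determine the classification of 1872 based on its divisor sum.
abundant

Proper divisors of 1872: sum = 1 + 2 + 3 + 4 + 6 + 8 + 9 + 12 + ... + 312 + 468 + 624 + 936 (29 divisors) = 3770
Since 3770 > 1872, 1872 is abundant.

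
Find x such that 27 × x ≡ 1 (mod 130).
53

gcd(27, 130) = 1, so the inverse exists.
Extended Euclidean algorithm on (130, 27):
130 = 4 × 27 + 22  ⟹  22 = (1)·130 + (-4)·27
27 = 1 × 22 + 5  ⟹  5 = (-1)·130 + (5)·27
22 = 4 × 5 + 2  ⟹  2 = (5)·130 + (-24)·27
5 = 2 × 2 + 1  ⟹  1 = (-11)·130 + (53)·27
So (53)·27 ≡ 1 (mod 130), i.e. 27^(-1) ≡ 53 (mod 130).
Check: 27 × 53 = 1431 ≡ 1 (mod 130)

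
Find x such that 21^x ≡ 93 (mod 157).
96

Baby-step giant-step with step n = ⌈√157⌉ = 13.
Baby steps 21^j mod 157 (j:value) for j=0..12: 0:1, 1:21, 2:127, 3:155, 4:115, 5:60, 6:4, 7:84, 8:37, 9:149, 10:146, 11:83, 12:16.
Giant-step multiplier: 21^(-13) ≡ 21^(156-13) = 21^143 ≡ 50 (mod 157).
Giant steps γ_i = 93·50^i mod 157: γ_0=93, γ_1=97, γ_2=140, γ_3=92, γ_4=47, γ_5=152, γ_6=64, γ_7=60 (in table at j=5).
x = i·n + j = 7·13 + 5 = 96.
Check: 21^96 ≡ 93 (mod 157).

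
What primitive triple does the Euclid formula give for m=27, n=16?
(473, 864, 985)

Euclid's formula: a = m² - n², b = 2mn, c = m² + n²
m = 27, n = 16
a = 27² - 16² = 729 - 256 = 473
b = 2 × 27 × 16 = 864
c = 27² + 16² = 729 + 256 = 985
Verification: 473² + 864² = 223729 + 746496 = 970225 = 985² ✓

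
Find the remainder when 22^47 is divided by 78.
16

Repeated squaring. Binary of 47 = 101111.
22^1 ≡ 22 (mod 78); 22^2 ≡ 16 (mod 78); 22^4 ≡ 22 (mod 78); 22^8 ≡ 16 (mod 78); 22^16 ≡ 22 (mod 78); 22^32 ≡ 16 (mod 78)
22^47 = 22^1 × 22^2 × 22^4 × 22^8 × 22^32 ≡ 16 (mod 78)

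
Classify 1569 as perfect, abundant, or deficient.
deficient

Proper divisors of 1569: sum = 1 + 3 + 523 = 527
Since 527 < 1569, 1569 is deficient.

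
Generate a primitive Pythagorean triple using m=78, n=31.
(5123, 4836, 7045)

Euclid's formula: a = m² - n², b = 2mn, c = m² + n²
m = 78, n = 31
a = 78² - 31² = 6084 - 961 = 5123
b = 2 × 78 × 31 = 4836
c = 78² + 31² = 6084 + 961 = 7045
Verification: 5123² + 4836² = 26245129 + 23386896 = 49632025 = 7045² ✓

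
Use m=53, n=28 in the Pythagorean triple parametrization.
(2025, 2968, 3593)

Euclid's formula: a = m² - n², b = 2mn, c = m² + n²
m = 53, n = 28
a = 53² - 28² = 2809 - 784 = 2025
b = 2 × 53 × 28 = 2968
c = 53² + 28² = 2809 + 784 = 3593
Verification: 2025² + 2968² = 4100625 + 8809024 = 12909649 = 3593² ✓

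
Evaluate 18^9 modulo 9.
0

Repeated squaring. Binary of 9 = 1001.
18^1 ≡ 0 (mod 9); 18^2 ≡ 0 (mod 9); 18^4 ≡ 0 (mod 9); 18^8 ≡ 0 (mod 9)
18^9 = 18^1 × 18^8 ≡ 0 (mod 9)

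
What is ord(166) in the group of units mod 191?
38

191 is prime, so ord(166) divides φ(191) = 190.
Divisors of 190: 1, 2, 5, 10, 19, 38, 95, 190.
Repeated squaring: 166^1 ≡ 166, 166^2 ≡ 52, 166^4 ≡ 30, 166^8 ≡ 136, 166^16 ≡ 160, 166^32 ≡ 6, 166^64 ≡ 36, 166^128 ≡ 150 (mod 191).
Test 166^d mod 191 for each divisor d in increasing order:
166^1 ≡ 166
166^2 ≡ 52
166^5 = 166^4·166^1 ≡ 14
166^10 = 166^8·166^2 ≡ 5
166^19 = 166^16·166^2·166^1 ≡ 190
166^38 = 166^32·166^4·166^2 ≡ 1  ← first divisor giving 1
The order is 38.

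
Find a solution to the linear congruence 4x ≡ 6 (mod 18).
x ≡ 6 (mod 9)

gcd(4, 18) = 2, which divides 6, so solutions exist.
Divide through by 2: 2x ≡ 3 (mod 9).
Find 2^(-1) mod 9 by the extended Euclidean algorithm:
9 = 4 × 2 + 1  ⟹  1 = (1)·9 + (-4)·2
So (-4)·2 ≡ 1 (mod 9), i.e. 2^(-1) ≡ -4 ≡ 5 (mod 9).
x ≡ 5 × 3 = 15 ≡ 6 (mod 9).
Check: 4 × 6 = 24 ≡ 6 (mod 18).
x ≡ 6 (mod 9), giving 2 solutions mod 18.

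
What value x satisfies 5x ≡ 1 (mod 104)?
21

gcd(5, 104) = 1, so the inverse exists.
Extended Euclidean algorithm on (104, 5):
104 = 20 × 5 + 4  ⟹  4 = (1)·104 + (-20)·5
5 = 1 × 4 + 1  ⟹  1 = (-1)·104 + (21)·5
So (21)·5 ≡ 1 (mod 104), i.e. 5^(-1) ≡ 21 (mod 104).
Check: 5 × 21 = 105 ≡ 1 (mod 104)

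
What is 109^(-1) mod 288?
37

gcd(109, 288) = 1, so the inverse exists.
Extended Euclidean algorithm on (288, 109):
288 = 2 × 109 + 70  ⟹  70 = (1)·288 + (-2)·109
109 = 1 × 70 + 39  ⟹  39 = (-1)·288 + (3)·109
70 = 1 × 39 + 31  ⟹  31 = (2)·288 + (-5)·109
39 = 1 × 31 + 8  ⟹  8 = (-3)·288 + (8)·109
31 = 3 × 8 + 7  ⟹  7 = (11)·288 + (-29)·109
8 = 1 × 7 + 1  ⟹  1 = (-14)·288 + (37)·109
So (37)·109 ≡ 1 (mod 288), i.e. 109^(-1) ≡ 37 (mod 288).
Check: 109 × 37 = 4033 ≡ 1 (mod 288)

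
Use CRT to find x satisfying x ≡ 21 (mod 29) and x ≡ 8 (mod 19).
369

Using Chinese Remainder Theorem:
M = 29 × 19 = 551
M1 = 19, M2 = 29
y1 = 19^(-1) mod 29 = 26
y2 = 29^(-1) mod 19 = 2
x = (21×19×26 + 8×29×2) mod 551 = 369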